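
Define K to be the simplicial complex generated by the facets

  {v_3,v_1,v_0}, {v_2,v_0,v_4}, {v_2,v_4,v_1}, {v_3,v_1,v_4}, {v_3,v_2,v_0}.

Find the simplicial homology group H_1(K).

K has 5 vertices, 10 edges, 5 triangles.
rank ∂_1 = 4, rank ∂_2 = 5 ⇒ b_1 = 10 − 4 − 5 = 1; all invariant factors of ∂_2 are 1 so no torsion. So H_1 ≅ Z.

H_1 ≅ Z.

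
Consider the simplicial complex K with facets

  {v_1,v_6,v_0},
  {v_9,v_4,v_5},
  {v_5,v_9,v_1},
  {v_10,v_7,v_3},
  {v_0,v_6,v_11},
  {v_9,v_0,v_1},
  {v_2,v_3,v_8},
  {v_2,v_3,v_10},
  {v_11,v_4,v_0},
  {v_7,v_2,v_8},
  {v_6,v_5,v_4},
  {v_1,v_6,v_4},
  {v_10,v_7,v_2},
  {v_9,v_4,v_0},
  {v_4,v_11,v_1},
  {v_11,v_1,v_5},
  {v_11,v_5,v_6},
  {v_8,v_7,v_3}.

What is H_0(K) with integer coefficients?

H_0 ≅ Z^2.

Order the vertices as v_0 < v_1 < v_2 < v_3 < v_4 < v_5 < v_6 < v_7 < v_8 < v_9 < v_10 < v_11. Listing each simplex with vertices in this order, K has dimension 2 with simplices:

  0-simplices (12): [v_0], [v_1], [v_2], [v_3], [v_4], [v_5], [v_6], [v_7], [v_8], [v_9], [v_10], [v_11]
  1-simplices (27): (27 of them)
  2-simplices (18): (18 of them)

Hence C_0 ≅ Z^12, C_1 ≅ Z^27, C_2 ≅ Z^18.

Boundary ∂_1: C_1 → C_0 sends each edge [p,q] (with p < q) to q − p. For instance
  ∂[v_0,v_11] = [v_11] − [v_0].
As a 12×27 matrix over Z this has rank 10, with invariant factors (1,1,1,1,1,1,1,1,1,1).

The boundary map ∂_2: C_2 → C_1 sends each 2-simplex [p,q,r] to [q,r] − [p,r] + [p,q]. For instance
  ∂[v_4,v_5,v_6] = [v_5,v_6] − [v_4,v_6] + [v_4,v_5],
  ∂[v_1,v_5,v_9] = [v_5,v_9] − [v_1,v_9] + [v_1,v_5].
The resulting 27×18 matrix has rank 17, and its Smith normal form has invariant factors (1,1,1,1,1,1,1,1,1,1,1,1,1,1,1,1,2).

From H_k ≅ ker(∂_k) / im(∂_{k+1}) we obtain:

  H_0: rank C_0 − rank ∂_1 = 12 − 10 = 2, and the invariant factors of ∂_1 are all 1, so H_0 = Z^2.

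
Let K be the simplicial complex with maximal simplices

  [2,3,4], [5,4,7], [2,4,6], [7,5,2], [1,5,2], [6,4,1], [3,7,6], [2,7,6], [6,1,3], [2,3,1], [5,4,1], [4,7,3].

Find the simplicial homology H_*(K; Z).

Fix the vertex order 1 < 2 < 3 < 4 < 5 < 6 < 7 and write every simplex with vertices in increasing order. Then dim K = 2 and the simplices of K are:

  0-simplices (7): [1], [2], [3], [4], [5], [6], [7]
  1-simplices (18): [1,2], [1,3], [1,4], [1,5], [1,6], [2,3], [2,4], [2,5], [2,6], [2,7], [3,4], [3,6], [3,7], [4,5], [4,6], [4,7], [5,7], [6,7]
  2-simplices (12): [1,2,3], [1,2,5], [1,3,6], [1,4,5], [1,4,6], [2,3,4], [2,4,6], [2,5,7], [2,6,7], [3,4,7], [3,6,7], [4,5,7]

giving chain groups C_0 ≅ Z^7, C_1 ≅ Z^18, C_2 ≅ Z^12.

∂_1: C_1 → C_0 maps an edge to its endpoints' difference, ∂[p,q] = q − p.
The 7×18 boundary matrix has rank 6 and Smith normal form diag(1,1,1,1,1,1).

The boundary map ∂_2: C_2 → C_1 maps a triangle to the signed sum of its edges. For instance
  ∂[2,5,7] = [5,7] − [2,7] + [2,5],
  ∂[3,4,7] = [4,7] − [3,7] + [3,4].
The resulting 18×12 matrix has rank 12, and its Smith normal form has invariant factors (1,1,1,1,1,1,1,1,1,1,1,2).

Reading off H_k = ker ∂_k / im ∂_{k+1}:

  H_0: rank C_0 − rank ∂_1 = 7 − 6 = 1, and the invariant factors of ∂_1 are all 1, so H_0 ≅ Z.
  H_1: rank ker ∂_1 − rank ∂_2 = (18 − 6) − 12 = 0, and ∂_2 has invariant factor 2 > 1, so H_1 ≅ Z_2.
  H_2: rank ker ∂_2 − rank ∂_3 = (12 − 12) − 0 = 0, and there is no ∂_3, so H_2 ≅ 0.

As a check, the Euler characteristic is 7 − 18 + 12 = 1, which agrees with 1 − 0 + 0 = 1.

H_0 = Z,  H_1 = Z_2,  H_2 = 0.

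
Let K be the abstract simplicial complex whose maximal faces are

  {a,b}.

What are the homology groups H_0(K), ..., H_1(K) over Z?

We work with the vertex ordering a < b. The simplices of K, each written with vertices in increasing order, are:

  0-simplices (2): a, b
  1-simplices (1): ab

giving chain groups C_0 ≅ Z^2, C_1 ≅ Z^1.

Boundary ∂_1: C_1 → C_0 sends each edge [p,q] (with p < q) to q − p.
The 2×1 boundary matrix has rank 1 and Smith normal form diag(1).

Computing H_k = (kernel of ∂_k) / (image of ∂_{k+1}):

  H_0: rank C_0 − rank ∂_1 = 2 − 1 = 1, and the invariant factors of ∂_1 are all 1, so H_0 ≅ Z.
  H_1: rank ker ∂_1 − rank ∂_2 = (1 − 1) − 0 = 0, and there is no ∂_2, so H_1 ≅ 0.

(K is a triangulation of the 1-simplex.)

H_0 ≅ Z,  H_1 = 0.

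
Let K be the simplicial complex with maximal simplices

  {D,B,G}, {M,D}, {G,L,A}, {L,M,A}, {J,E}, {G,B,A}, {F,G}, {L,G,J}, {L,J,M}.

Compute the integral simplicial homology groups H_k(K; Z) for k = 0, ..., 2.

H_0 ≅ Z,  H_1 ≅ Z,  H_2 = 0.

Take the total order A < B < D < E < F < G < J < L < M on the vertex set. Then K (dimension 2) consists of the simplices:

  0-simplices (9): A, B, D, E, F, G, J, L, M
  1-simplices (15): AB, AG, AL, AM, BD, BG, DG, DM, EJ, FG, GJ, GL, JL, JM, LM
  2-simplices (6): ABG, AGL, ALM, BDG, GJL, JLM

so the chain groups are C_0 ≅ Z^9, C_1 ≅ Z^15, C_2 ≅ Z^6.

The boundary map ∂_1: C_1 → C_0 is given by ∂[p,q] = [q] − [p]. For instance
  ∂GL = L − G.
This gives a 9×15 integer matrix of rank 8; reducing to Smith normal form yields diagonal entries (1,1,1,1,1,1,1,1).

The boundary map ∂_2: C_2 → C_1 sends each 2-simplex [p,q,r] to [q,r] − [p,r] + [p,q]. For instance
  ∂BDG = DG − BG + BD,
  ∂ALM = LM − AM + AL.
The resulting 15×6 matrix has rank 6, and its Smith normal form has invariant factors (1,1,1,1,1,1).

Computing H_k = (kernel of ∂_k) / (image of ∂_{k+1}):

  H_0: rank C_0 − rank ∂_1 = 9 − 8 = 1, and the invariant factors of ∂_1 are all 1, so H_0 ≅ Z.
  H_1: rank ker ∂_1 − rank ∂_2 = (15 − 8) − 6 = 1, and the invariant factors of ∂_2 are all 1, so H_1 ≅ Z.
  H_2: rank ker ∂_2 − rank ∂_3 = (6 − 6) − 0 = 0, and there is no ∂_3, so H_2 ≅ 0.

As a check, the Euler characteristic is 9 − 15 + 6 = 0, which agrees with 1 − 1 + 0 = 0.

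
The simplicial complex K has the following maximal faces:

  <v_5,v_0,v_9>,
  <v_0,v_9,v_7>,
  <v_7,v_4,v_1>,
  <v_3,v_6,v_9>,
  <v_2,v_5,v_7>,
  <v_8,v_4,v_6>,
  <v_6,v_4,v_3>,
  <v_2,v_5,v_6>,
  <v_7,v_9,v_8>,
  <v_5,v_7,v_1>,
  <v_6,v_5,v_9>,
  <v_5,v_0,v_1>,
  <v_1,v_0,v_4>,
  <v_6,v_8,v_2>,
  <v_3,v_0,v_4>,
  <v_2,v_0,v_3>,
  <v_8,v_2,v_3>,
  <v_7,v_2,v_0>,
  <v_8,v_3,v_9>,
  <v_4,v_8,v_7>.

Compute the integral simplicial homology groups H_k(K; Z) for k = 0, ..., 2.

H_0 ≅ Z,  H_1 ≅ Z ⊕ Z/2,  H_2 = 0.

Order the vertices as v_0 < v_1 < v_2 < v_3 < v_4 < v_5 < v_6 < v_7 < v_8 < v_9. Listing each simplex with vertices in this order, K has dimension 2 with simplices:

  0-simplices (10): [v_0], [v_1], [v_2], [v_3], [v_4], [v_5], [v_6], [v_7], [v_8], [v_9]
  1-simplices (30): (30 of them)
  2-simplices (20): (20 of them)

Hence C_0 ≅ Z^10, C_1 ≅ Z^30, C_2 ≅ Z^20.

∂_1: C_1 → C_0 sends each edge [p,q] (with p < q) to q − p. For instance
  ∂[v_3,v_4] = [v_4] − [v_3].
This gives a 10×30 integer matrix of rank 9; reducing to Smith normal form yields diagonal entries (1,1,1,1,1,1,1,1,1).

∂_2: C_2 → C_1 acts by ∂[p,q,r] = [q,r] − [p,r] + [p,q]. For instance
  ∂[v_2,v_6,v_8] = [v_6,v_8] − [v_2,v_8] + [v_2,v_6],
  ∂[v_0,v_5,v_9] = [v_5,v_9] − [v_0,v_9] + [v_0,v_5].
The 30×20 boundary matrix has rank 20 and Smith normal form diag(1,1,1,1,1,1,1,1,1,1,1,1,1,1,1,1,1,1,1,2).

From H_k ≅ ker(∂_k) / im(∂_{k+1}) we obtain:

  H_0: rank C_0 − rank ∂_1 = 10 − 9 = 1, and the invariant factors of ∂_1 are all 1, so H_0 = Z.
  H_1: rank ker ∂_1 − rank ∂_2 = (30 − 9) − 20 = 1, and ∂_2 has invariant factor 2 > 1, so H_1 = Z ⊕ Z/2.
  H_2: rank ker ∂_2 − rank ∂_3 = (20 − 20) − 0 = 0, and there is no ∂_3, so H_2 = 0.

As a check, the Euler characteristic is 10 − 30 + 20 = 0, which agrees with 1 − 1 + 0 = 0.
(K is a triangulation of the Klein bottle.)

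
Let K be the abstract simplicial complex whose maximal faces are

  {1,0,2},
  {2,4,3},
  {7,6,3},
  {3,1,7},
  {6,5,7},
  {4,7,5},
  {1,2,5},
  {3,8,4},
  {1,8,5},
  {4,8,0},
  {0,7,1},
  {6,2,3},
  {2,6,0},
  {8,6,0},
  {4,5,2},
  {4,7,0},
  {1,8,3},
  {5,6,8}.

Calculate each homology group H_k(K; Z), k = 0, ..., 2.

K has 9 vertices, 27 edges, 18 triangles.
rank ∂_0 = 0, rank ∂_1 = 8 ⇒ b_0 = 9 − 0 − 8 = 1; all invariant factors of ∂_1 are 1 so no torsion. So H_0 ≅ Z.
rank ∂_1 = 8, rank ∂_2 = 17 ⇒ b_1 = 27 − 8 − 17 = 2; all invariant factors of ∂_2 are 1 so no torsion. So H_1 ≅ Z^2.
rank ∂_2 = 17, rank ∂_3 = 0 ⇒ b_2 = 18 − 17 − 0 = 1. So H_2 ≅ Z.

H_0 ≅ Z,  H_1 ≅ Z^2,  H_2 ≅ Z.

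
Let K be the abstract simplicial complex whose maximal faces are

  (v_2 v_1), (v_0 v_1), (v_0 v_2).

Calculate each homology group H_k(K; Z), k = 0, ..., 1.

We work with the vertex ordering v_0 < v_1 < v_2. The simplices of K, each written with vertices in increasing order, are:

  0-simplices (3): [v_0], [v_1], [v_2]
  1-simplices (3): [v_0,v_1], [v_0,v_2], [v_1,v_2]

giving chain groups C_0 ≅ Z^3, C_1 ≅ Z^3.

The boundary map ∂_1: C_1 → C_0 sends each edge [p,q] (with p < q) to q − p. For instance
  ∂[v_0,v_1] = [v_1] − [v_0].
This gives a 3×3 integer matrix of rank 2; reducing to Smith normal form yields diagonal entries (1,1).

Now H_k = ker ∂_k / im ∂_{k+1}, so:

  H_0: rank C_0 − rank ∂_1 = 3 − 2 = 1, and the invariant factors of ∂_1 are all 1, so H_0 = Z.
  H_1: rank ker ∂_1 − rank ∂_2 = (3 − 2) − 0 = 1, and there is no ∂_2, so H_1 = Z.

H_0 = Z,  H_1 = Z.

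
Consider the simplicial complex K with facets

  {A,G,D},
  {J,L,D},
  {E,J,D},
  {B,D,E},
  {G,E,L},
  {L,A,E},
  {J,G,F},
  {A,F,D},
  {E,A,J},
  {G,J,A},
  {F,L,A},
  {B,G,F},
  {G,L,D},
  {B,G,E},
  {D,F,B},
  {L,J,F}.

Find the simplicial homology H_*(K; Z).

H_0 = Z,  H_1 = Z^2,  H_2 = Z.

We work with the vertex ordering A < B < D < E < F < G < J < L. The simplices of K, each written with vertices in increasing order, are:

  0-simplices (8): A, B, D, E, F, G, J, L
  1-simplices (24): AD, AE, AF, AG, AJ, AL, BD, BE, BF, BG, DE, DF, DG, DJ, DL, EG, EJ, EL, FG, FJ, FL, GJ, GL, JL
  2-simplices (16): ADF, ADG, AEJ, AEL, AFL, AGJ, BDE, BDF, BEG, BFG, DEJ, DGL, DJL, EGL, FGJ, FJL

giving chain groups C_0 ≅ Z^8, C_1 ≅ Z^24, C_2 ≅ Z^16.

The boundary map ∂_1: C_1 → C_0 sends each edge [p,q] (with p < q) to q − p. For instance
  ∂DE = E − D.
The 8×24 boundary matrix has rank 7 and Smith normal form diag(1,1,1,1,1,1,1).

∂_2: C_2 → C_1 sends each 2-simplex [p,q,r] to [q,r] − [p,r] + [p,q]. For instance
  ∂BEG = EG − BG + BE,
  ∂EGL = GL − EL + EG.
The resulting 24×16 matrix has rank 15, and its Smith normal form has invariant factors (1,1,1,1,1,1,1,1,1,1,1,1,1,1,1).

Now H_k = ker ∂_k / im ∂_{k+1}, so:

  H_0: rank C_0 − rank ∂_1 = 8 − 7 = 1, and the invariant factors of ∂_1 are all 1, so H_0 ≅ Z.
  H_1: rank ker ∂_1 − rank ∂_2 = (24 − 7) − 15 = 2, and the invariant factors of ∂_2 are all 1, so H_1 ≅ Z^2.
  H_2: rank ker ∂_2 − rank ∂_3 = (16 − 15) − 0 = 1, and there is no ∂_3, so H_2 ≅ Z.

(K is a triangulation of the torus T^2.)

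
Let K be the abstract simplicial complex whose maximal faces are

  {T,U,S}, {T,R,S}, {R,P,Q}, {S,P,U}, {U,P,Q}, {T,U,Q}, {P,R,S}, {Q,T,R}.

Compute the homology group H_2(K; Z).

We work with the vertex ordering P < Q < R < S < T < U. The simplices of K, each written with vertices in increasing order, are:

  0-simplices (6): P, Q, R, S, T, U
  1-simplices (12): PQ, PR, PS, PU, QR, QT, QU, RS, RT, ST, SU, TU
  2-simplices (8): PQR, PQU, PRS, PSU, QRT, QTU, RST, STU

Hence C_0 ≅ Z^6, C_1 ≅ Z^12, C_2 ≅ Z^8.

∂_1: C_1 → C_0 sends each edge [p,q] (with p < q) to q − p. For instance
  ∂ST = T − S.
This gives a 6×12 integer matrix of rank 5; reducing to Smith normal form yields diagonal entries (1,1,1,1,1).

∂_2: C_2 → C_1 maps a triangle to the signed sum of its edges. For instance
  ∂QTU = TU − QU + QT,
  ∂STU = TU − SU + ST.
As a 12×8 matrix over Z this has rank 7, with invariant factors (1,1,1,1,1,1,1).

From H_k ≅ ker(∂_k) / im(∂_{k+1}) we obtain:

  H_2: rank ker ∂_2 − rank ∂_3 = (8 − 7) − 0 = 1, and there is no ∂_3, so H_2 = Z.

H_2 = Z.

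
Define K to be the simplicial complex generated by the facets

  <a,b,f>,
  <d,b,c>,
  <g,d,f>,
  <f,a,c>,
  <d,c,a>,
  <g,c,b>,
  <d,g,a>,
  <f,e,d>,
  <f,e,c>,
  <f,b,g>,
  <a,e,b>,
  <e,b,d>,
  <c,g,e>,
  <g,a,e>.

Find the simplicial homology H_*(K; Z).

Order the vertices as a < b < c < d < e < f < g. Listing each simplex with vertices in this order, K has dimension 2 with simplices:

  0-simplices (7): a, b, c, d, e, f, g
  1-simplices (21): ab, ac, ad, ae, af, ag, bc, bd, be, bf, bg, cd, ce, cf, cg, de, df, dg, ef, eg, fg
  2-simplices (14): abe, abf, acd, acf, adg, aeg, bcd, bcg, bde, bfg, cef, ceg, def, dfg

giving chain groups C_0 ≅ Z^7, C_1 ≅ Z^21, C_2 ≅ Z^14.

The boundary map ∂_1: C_1 → C_0 is given by ∂[p,q] = [q] − [p]. For instance
  ∂bd = d − b.
The 7×21 boundary matrix has rank 6 and Smith normal form diag(1,1,1,1,1,1).

The boundary map ∂_2: C_2 → C_1 maps a triangle to the signed sum of its edges. For instance
  ∂def = ef − df + de,
  ∂bde = de − be + bd.
The resulting 21×14 matrix has rank 13, and its Smith normal form has invariant factors (1,1,1,1,1,1,1,1,1,1,1,1,1).

Reading off H_k = ker ∂_k / im ∂_{k+1}:

  H_0: rank C_0 − rank ∂_1 = 7 − 6 = 1, and the invariant factors of ∂_1 are all 1, so H_0 = Z.
  H_1: rank ker ∂_1 − rank ∂_2 = (21 − 6) − 13 = 2, and the invariant factors of ∂_2 are all 1, so H_1 = Z^2.
  H_2: rank ker ∂_2 − rank ∂_3 = (14 − 13) − 0 = 1, and there is no ∂_3, so H_2 = Z.

As a check, the Euler characteristic is 7 − 21 + 14 = 0, which agrees with 1 − 2 + 1 = 0.

H_0 = Z,  H_1 = Z^2,  H_2 = Z.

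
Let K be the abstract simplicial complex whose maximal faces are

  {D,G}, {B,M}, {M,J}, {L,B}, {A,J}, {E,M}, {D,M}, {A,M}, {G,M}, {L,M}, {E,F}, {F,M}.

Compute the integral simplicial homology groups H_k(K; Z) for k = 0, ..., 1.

Order the vertices as A < B < D < E < F < G < J < L < M. Listing each simplex with vertices in this order, K has dimension 1 with simplices:

  0-simplices (9): A, B, D, E, F, G, J, L, M
  1-simplices (12): AJ, AM, BL, BM, DG, DM, EF, EM, FM, GM, JM, LM

giving chain groups C_0 ≅ Z^9, C_1 ≅ Z^12.

∂_1: C_1 → C_0 maps an edge to its endpoints' difference, ∂[p,q] = q − p. For instance
  ∂GM = M − G.
This gives a 9×12 integer matrix of rank 8; reducing to Smith normal form yields diagonal entries (1,1,1,1,1,1,1,1).

Now H_k = ker ∂_k / im ∂_{k+1}, so:

  H_0: rank C_0 − rank ∂_1 = 9 − 8 = 1, and the invariant factors of ∂_1 are all 1, so H_0 ≅ Z.
  H_1: rank ker ∂_1 − rank ∂_2 = (12 − 8) − 0 = 4, and there is no ∂_2, so H_1 ≅ Z^4.

H_0 ≅ Z,  H_1 ≅ Z^4.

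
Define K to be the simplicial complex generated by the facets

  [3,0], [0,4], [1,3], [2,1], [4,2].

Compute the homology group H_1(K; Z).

Order the vertices as 0 < 1 < 2 < 3 < 4. Listing each simplex with vertices in this order, K has dimension 1 with simplices:

  0-simplices (5): [0], [1], [2], [3], [4]
  1-simplices (5): [0,3], [0,4], [1,2], [1,3], [2,4]

Hence C_0 ≅ Z^5, C_1 ≅ Z^5.

∂_1: C_1 → C_0 sends each edge [p,q] (with p < q) to q − p.
The resulting 5×5 matrix has rank 4, and its Smith normal form has invariant factors (1,1,1,1).

From H_k ≅ ker(∂_k) / im(∂_{k+1}) we obtain:

  H_1: rank ker ∂_1 − rank ∂_2 = (5 − 4) − 0 = 1, and there is no ∂_2, so H_1 = Z.

(K is a triangulation of the circle S^1.)

H_1 ≅ Z.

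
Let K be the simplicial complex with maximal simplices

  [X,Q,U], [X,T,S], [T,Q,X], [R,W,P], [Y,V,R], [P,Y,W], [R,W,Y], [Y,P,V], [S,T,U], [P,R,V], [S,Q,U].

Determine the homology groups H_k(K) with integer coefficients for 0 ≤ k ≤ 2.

Fix the vertex order P < Q < R < S < T < U < V < W < X < Y and write every simplex with vertices in increasing order. Then dim K = 2 and the simplices of K are:

  0-simplices (10): P, Q, R, S, T, U, V, W, X, Y
  1-simplices (19): PR, PV, PW, PY, QS, QT, QU, QX, RV, RW, RY, ST, SU, SX, TU, TX, UX, VY, WY
  2-simplices (11): PRV, PRW, PVY, PWY, QSU, QTX, QUX, RVY, RWY, STU, STX

so the chain groups are C_0 ≅ Z^10, C_1 ≅ Z^19, C_2 ≅ Z^11.

The boundary map ∂_1: C_1 → C_0 is given by ∂[p,q] = [q] − [p]. For instance
  ∂PY = Y − P.
The resulting 10×19 matrix has rank 8, and its Smith normal form has invariant factors (1,1,1,1,1,1,1,1).

The boundary map ∂_2: C_2 → C_1 maps a triangle to the signed sum of its edges. For instance
  ∂RVY = VY − RY + RV,
  ∂PVY = VY − PY + PV.
The resulting 19×11 matrix has rank 10, and its Smith normal form has invariant factors (1,1,1,1,1,1,1,1,1,1).

From H_k ≅ ker(∂_k) / im(∂_{k+1}) we obtain:

  H_0: rank C_0 − rank ∂_1 = 10 − 8 = 2, and the invariant factors of ∂_1 are all 1, so H_0 ≅ Z^2.
  H_1: rank ker ∂_1 − rank ∂_2 = (19 − 8) − 10 = 1, and the invariant factors of ∂_2 are all 1, so H_1 ≅ Z.
  H_2: rank ker ∂_2 − rank ∂_3 = (11 − 10) − 0 = 1, and there is no ∂_3, so H_2 ≅ Z.

H_0 = Z^2,  H_1 = Z,  H_2 = Z.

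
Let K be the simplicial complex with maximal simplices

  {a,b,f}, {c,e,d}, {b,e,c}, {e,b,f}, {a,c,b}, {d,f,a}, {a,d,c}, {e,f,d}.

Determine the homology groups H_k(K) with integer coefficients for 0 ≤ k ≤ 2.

H_0 = Z,  H_1 = 0,  H_2 = Z.

Take the total order a < b < c < d < e < f on the vertex set. Then K (dimension 2) consists of the simplices:

  0-simplices (6): a, b, c, d, e, f
  1-simplices (12): ab, ac, ad, af, bc, be, bf, cd, ce, de, df, ef
  2-simplices (8): abc, abf, acd, adf, bce, bef, cde, def

so the chain groups are C_0 ≅ Z^6, C_1 ≅ Z^12, C_2 ≅ Z^8.

Boundary ∂_1: C_1 → C_0 maps an edge to its endpoints' difference, ∂[p,q] = q − p. For instance
  ∂bc = c − b.
This gives a 6×12 integer matrix of rank 5; reducing to Smith normal form yields diagonal entries (1,1,1,1,1).

The boundary map ∂_2: C_2 → C_1 sends each 2-simplex [p,q,r] to [q,r] − [p,r] + [p,q]. For instance
  ∂abf = bf − af + ab,
  ∂def = ef − df + de.
This gives a 12×8 integer matrix of rank 7; reducing to Smith normal form yields diagonal entries (1,1,1,1,1,1,1).

Now H_k = ker ∂_k / im ∂_{k+1}, so:

  H_0: rank C_0 − rank ∂_1 = 6 − 5 = 1, and the invariant factors of ∂_1 are all 1, so H_0 ≅ Z.
  H_1: rank ker ∂_1 − rank ∂_2 = (12 − 5) − 7 = 0, and the invariant factors of ∂_2 are all 1, so H_1 ≅ 0.
  H_2: rank ker ∂_2 − rank ∂_3 = (8 − 7) − 0 = 1, and there is no ∂_3, so H_2 ≅ Z.

As a check, the Euler characteristic is 6 − 12 + 8 = 2, which agrees with 1 − 0 + 1 = 2.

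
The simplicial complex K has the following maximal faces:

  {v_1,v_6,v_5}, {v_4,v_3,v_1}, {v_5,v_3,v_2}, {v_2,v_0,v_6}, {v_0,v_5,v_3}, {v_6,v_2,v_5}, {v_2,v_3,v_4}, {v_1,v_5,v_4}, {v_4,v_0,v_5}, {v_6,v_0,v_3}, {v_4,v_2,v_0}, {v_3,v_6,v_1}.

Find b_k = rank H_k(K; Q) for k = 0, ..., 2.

b_0 = 1, b_1 = 0, b_2 = 0.

Take the total order v_0 < v_1 < v_2 < v_3 < v_4 < v_5 < v_6 on the vertex set. Then K (dimension 2) consists of the simplices:

  0-simplices (7): [v_0], [v_1], [v_2], [v_3], [v_4], [v_5], [v_6]
  1-simplices (18): (18 of them)
  2-simplices (12): (12 of them)

Hence C_0 ≅ Z^7, C_1 ≅ Z^18, C_2 ≅ Z^12.

Boundary ∂_1: C_1 → C_0 sends each edge [p,q] (with p < q) to q − p. For instance
  ∂[v_0,v_2] = [v_2] − [v_0].
This gives a 7×18 integer matrix of rank 6; reducing to Smith normal form yields diagonal entries (1,1,1,1,1,1).

The boundary map ∂_2: C_2 → C_1 maps a triangle to the signed sum of its edges. For instance
  ∂[v_2,v_3,v_4] = [v_3,v_4] − [v_2,v_4] + [v_2,v_3],
  ∂[v_0,v_2,v_4] = [v_2,v_4] − [v_0,v_4] + [v_0,v_2].
As a 18×12 matrix over Z this has rank 12, with invariant factors (1,1,1,1,1,1,1,1,1,1,1,2).

From H_k ≅ ker(∂_k) / im(∂_{k+1}) we obtain:

  H_0: rank C_0 − rank ∂_1 = 7 − 6 = 1, and the invariant factors of ∂_1 are all 1, so H_0 ≅ Z.
  H_1: rank ker ∂_1 − rank ∂_2 = (18 − 6) − 12 = 0, and ∂_2 has invariant factor 2 > 1, so H_1 ≅ Z/2.
  H_2: rank ker ∂_2 − rank ∂_3 = (12 − 12) − 0 = 0, and there is no ∂_3, so H_2 ≅ 0.

Hence the Betti numbers are b_0 = 1, b_1 = 0, b_2 = 0.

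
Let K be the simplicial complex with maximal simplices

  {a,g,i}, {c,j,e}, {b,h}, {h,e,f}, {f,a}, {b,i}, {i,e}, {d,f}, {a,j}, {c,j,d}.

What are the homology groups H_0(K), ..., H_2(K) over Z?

K has 10 vertices, 17 edges, 4 triangles.
rank ∂_0 = 0, rank ∂_1 = 9 ⇒ b_0 = 10 − 0 − 9 = 1; all invariant factors of ∂_1 are 1 so no torsion. So H_0 = Z.
rank ∂_1 = 9, rank ∂_2 = 4 ⇒ b_1 = 17 − 9 − 4 = 4; all invariant factors of ∂_2 are 1 so no torsion. So H_1 = Z^4.
rank ∂_2 = 4, rank ∂_3 = 0 ⇒ b_2 = 4 − 4 − 0 = 0. So H_2 = 0.

H_0 = Z,  H_1 = Z^4,  H_2 = 0.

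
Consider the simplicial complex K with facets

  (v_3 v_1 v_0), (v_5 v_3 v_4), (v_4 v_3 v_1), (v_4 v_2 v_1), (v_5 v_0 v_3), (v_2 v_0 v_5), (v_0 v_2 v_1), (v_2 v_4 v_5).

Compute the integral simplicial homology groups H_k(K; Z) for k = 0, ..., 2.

H_0 ≅ Z,  H_1 = 0,  H_2 ≅ Z.

K has 6 vertices, 12 edges, 8 triangles.
rank ∂_0 = 0, rank ∂_1 = 5 ⇒ b_0 = 6 − 0 − 5 = 1; all invariant factors of ∂_1 are 1 so no torsion. So H_0 = Z.
rank ∂_1 = 5, rank ∂_2 = 7 ⇒ b_1 = 12 − 5 − 7 = 0; all invariant factors of ∂_2 are 1 so no torsion. So H_1 = 0.
rank ∂_2 = 7, rank ∂_3 = 0 ⇒ b_2 = 8 − 7 − 0 = 1. So H_2 = Z.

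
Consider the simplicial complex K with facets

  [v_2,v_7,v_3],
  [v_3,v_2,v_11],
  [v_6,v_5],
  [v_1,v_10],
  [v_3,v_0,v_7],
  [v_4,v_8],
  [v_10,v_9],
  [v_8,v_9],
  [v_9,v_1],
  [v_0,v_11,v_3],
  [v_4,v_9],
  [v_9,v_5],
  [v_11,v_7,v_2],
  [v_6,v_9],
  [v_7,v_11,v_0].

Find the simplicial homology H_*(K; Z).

H_0 = Z^2,  H_1 = Z^3,  H_2 = Z.

Order the vertices as v_0 < v_1 < v_2 < v_3 < v_4 < v_5 < v_6 < v_7 < v_8 < v_9 < v_10 < v_11. Listing each simplex with vertices in this order, K has dimension 2 with simplices:

  0-simplices (12): [v_0], [v_1], [v_2], [v_3], [v_4], [v_5], [v_6], [v_7], [v_8], [v_9], [v_10], [v_11]
  1-simplices (18): (18 of them)
  2-simplices (6): [v_0,v_3,v_7], [v_0,v_3,v_11], [v_0,v_7,v_11], [v_2,v_3,v_7], [v_2,v_3,v_11], [v_2,v_7,v_11]

Hence C_0 ≅ Z^12, C_1 ≅ Z^18, C_2 ≅ Z^6.

The boundary map ∂_1: C_1 → C_0 sends each edge [p,q] (with p < q) to q − p. For instance
  ∂[v_1,v_10] = [v_10] − [v_1].
As a 12×18 matrix over Z this has rank 10, with invariant factors (1,1,1,1,1,1,1,1,1,1).

The boundary map ∂_2: C_2 → C_1 maps a triangle to the signed sum of its edges. For instance
  ∂[v_0,v_7,v_11] = [v_7,v_11] − [v_0,v_11] + [v_0,v_7],
  ∂[v_2,v_3,v_7] = [v_3,v_7] − [v_2,v_7] + [v_2,v_3].
This gives a 18×6 integer matrix of rank 5; reducing to Smith normal form yields diagonal entries (1,1,1,1,1).

Computing H_k = (kernel of ∂_k) / (image of ∂_{k+1}):

  H_0: rank C_0 − rank ∂_1 = 12 − 10 = 2, and the invariant factors of ∂_1 are all 1, so H_0 ≅ Z^2.
  H_1: rank ker ∂_1 − rank ∂_2 = (18 − 10) − 5 = 3, and the invariant factors of ∂_2 are all 1, so H_1 ≅ Z^3.
  H_2: rank ker ∂_2 − rank ∂_3 = (6 − 5) − 0 = 1, and there is no ∂_3, so H_2 ≅ Z.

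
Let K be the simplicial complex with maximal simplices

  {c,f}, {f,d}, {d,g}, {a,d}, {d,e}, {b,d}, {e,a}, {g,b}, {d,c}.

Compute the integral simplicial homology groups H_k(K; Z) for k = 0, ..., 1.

H_0 = Z,  H_1 = Z^3.

We work with the vertex ordering a < b < c < d < e < f < g. The simplices of K, each written with vertices in increasing order, are:

  0-simplices (7): a, b, c, d, e, f, g
  1-simplices (9): ad, ae, bd, bg, cd, cf, de, df, dg

Hence C_0 ≅ Z^7, C_1 ≅ Z^9.

The boundary map ∂_1: C_1 → C_0 sends each edge [p,q] (with p < q) to q − p. For instance
  ∂cd = d − c.
This gives a 7×9 integer matrix of rank 6; reducing to Smith normal form yields diagonal entries (1,1,1,1,1,1).

Reading off H_k = ker ∂_k / im ∂_{k+1}:

  H_0: rank C_0 − rank ∂_1 = 7 − 6 = 1, and the invariant factors of ∂_1 are all 1, so H_0 = Z.
  H_1: rank ker ∂_1 − rank ∂_2 = (9 − 6) − 0 = 3, and there is no ∂_2, so H_1 = Z^3.

As a check, the Euler characteristic is 7 − 9 = -2, which agrees with 1 − 3 = -2.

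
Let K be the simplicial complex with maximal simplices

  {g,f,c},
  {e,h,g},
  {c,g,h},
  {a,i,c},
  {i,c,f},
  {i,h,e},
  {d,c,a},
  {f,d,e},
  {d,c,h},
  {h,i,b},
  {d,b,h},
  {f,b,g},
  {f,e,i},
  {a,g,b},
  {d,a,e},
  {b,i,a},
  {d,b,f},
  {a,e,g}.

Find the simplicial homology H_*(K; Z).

H_0 = Z,  H_1 = Z^2,  H_2 = Z.

K has 9 vertices, 27 edges, 18 triangles.
rank ∂_0 = 0, rank ∂_1 = 8 ⇒ b_0 = 9 − 0 − 8 = 1; all invariant factors of ∂_1 are 1 so no torsion. So H_0 = Z.
rank ∂_1 = 8, rank ∂_2 = 17 ⇒ b_1 = 27 − 8 − 17 = 2; all invariant factors of ∂_2 are 1 so no torsion. So H_1 = Z^2.
rank ∂_2 = 17, rank ∂_3 = 0 ⇒ b_2 = 18 − 17 − 0 = 1. So H_2 = Z.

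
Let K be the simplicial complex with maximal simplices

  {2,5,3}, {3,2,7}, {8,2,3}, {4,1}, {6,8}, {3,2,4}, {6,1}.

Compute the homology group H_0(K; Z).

K has 8 vertices, 12 edges, 4 triangles.
rank ∂_0 = 0, rank ∂_1 = 7 ⇒ b_0 = 8 − 0 − 7 = 1; all invariant factors of ∂_1 are 1 so no torsion. So H_0 ≅ Z.

H_0 ≅ Z.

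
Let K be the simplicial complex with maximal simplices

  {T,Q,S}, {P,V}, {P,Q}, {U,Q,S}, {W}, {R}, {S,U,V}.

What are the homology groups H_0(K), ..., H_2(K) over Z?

H_0 ≅ Z^3,  H_1 ≅ Z,  H_2 = 0.

K has 8 vertices, 9 edges, 3 triangles.
rank ∂_0 = 0, rank ∂_1 = 5 ⇒ b_0 = 8 − 0 − 5 = 3; all invariant factors of ∂_1 are 1 so no torsion. So H_0 = Z^3.
rank ∂_1 = 5, rank ∂_2 = 3 ⇒ b_1 = 9 − 5 − 3 = 1; all invariant factors of ∂_2 are 1 so no torsion. So H_1 = Z.
rank ∂_2 = 3, rank ∂_3 = 0 ⇒ b_2 = 3 − 3 − 0 = 0. So H_2 = 0.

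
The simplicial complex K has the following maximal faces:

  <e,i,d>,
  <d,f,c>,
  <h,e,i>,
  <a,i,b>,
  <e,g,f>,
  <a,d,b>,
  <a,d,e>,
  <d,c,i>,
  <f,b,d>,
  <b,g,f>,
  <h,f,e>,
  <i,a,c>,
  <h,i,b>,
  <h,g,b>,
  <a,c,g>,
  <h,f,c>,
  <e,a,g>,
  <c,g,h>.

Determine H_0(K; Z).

We work with the vertex ordering a < b < c < d < e < f < g < h < i. The simplices of K, each written with vertices in increasing order, are:

  0-simplices (9): a, b, c, d, e, f, g, h, i
  1-simplices (27): ab, ac, ad, ae, ag, ai, bd, bf, bg, bh, bi, cd, cf, cg, ch, ci, de, df, di, ef, eg, eh, ei, fg, fh, gh, hi
  2-simplices (18): abd, abi, acg, aci, ade, aeg, bdf, bfg, bgh, bhi, cdf, cdi, cfh, cgh, dei, efg, efh, ehi

so the chain groups are C_0 ≅ Z^9, C_1 ≅ Z^27, C_2 ≅ Z^18.

∂_1: C_1 → C_0 maps an edge to its endpoints' difference, ∂[p,q] = q − p. For instance
  ∂bi = i − b.
The resulting 9×27 matrix has rank 8, and its Smith normal form has invariant factors (1,1,1,1,1,1,1,1).

∂_2: C_2 → C_1 sends each 2-simplex [p,q,r] to [q,r] − [p,r] + [p,q]. For instance
  ∂aeg = eg − ag + ae,
  ∂efg = fg − eg + ef.
The 27×18 boundary matrix has rank 18 and Smith normal form diag(1,1,1,1,1,1,1,1,1,1,1,1,1,1,1,1,1,2).

Reading off H_k = ker ∂_k / im ∂_{k+1}:

  H_0: rank C_0 − rank ∂_1 = 9 − 8 = 1, and the invariant factors of ∂_1 are all 1, so H_0 ≅ Z.

H_0 = Z.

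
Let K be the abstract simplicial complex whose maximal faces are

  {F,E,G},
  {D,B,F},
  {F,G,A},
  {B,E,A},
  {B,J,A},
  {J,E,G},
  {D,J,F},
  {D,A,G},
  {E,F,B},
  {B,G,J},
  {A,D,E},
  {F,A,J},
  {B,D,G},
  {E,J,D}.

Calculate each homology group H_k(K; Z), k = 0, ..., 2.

H_0 ≅ Z,  H_1 ≅ Z^2,  H_2 ≅ Z.

K has 7 vertices, 21 edges, 14 triangles.
rank ∂_0 = 0, rank ∂_1 = 6 ⇒ b_0 = 7 − 0 − 6 = 1; all invariant factors of ∂_1 are 1 so no torsion. So H_0 = Z.
rank ∂_1 = 6, rank ∂_2 = 13 ⇒ b_1 = 21 − 6 − 13 = 2; all invariant factors of ∂_2 are 1 so no torsion. So H_1 = Z^2.
rank ∂_2 = 13, rank ∂_3 = 0 ⇒ b_2 = 14 − 13 − 0 = 1. So H_2 = Z.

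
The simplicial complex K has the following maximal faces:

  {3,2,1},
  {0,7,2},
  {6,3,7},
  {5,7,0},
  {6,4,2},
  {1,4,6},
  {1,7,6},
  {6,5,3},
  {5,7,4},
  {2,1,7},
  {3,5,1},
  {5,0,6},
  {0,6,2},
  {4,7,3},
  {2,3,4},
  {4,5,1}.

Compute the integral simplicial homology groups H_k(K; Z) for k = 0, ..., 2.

We work with the vertex ordering 0 < 1 < 2 < 3 < 4 < 5 < 6 < 7. The simplices of K, each written with vertices in increasing order, are:

  0-simplices (8): [0], [1], [2], [3], [4], [5], [6], [7]
  1-simplices (24): (24 of them)
  2-simplices (16): [0,2,6], [0,2,7], [0,5,6], [0,5,7], [1,2,3], [1,2,7], [1,3,5], [1,4,5], [1,4,6], [1,6,7], [2,3,4], [2,4,6], [3,4,7], [3,5,6], [3,6,7], [4,5,7]

giving chain groups C_0 ≅ Z^8, C_1 ≅ Z^24, C_2 ≅ Z^16.

The boundary map ∂_1: C_1 → C_0 is given by ∂[p,q] = [q] − [p]. For instance
  ∂[2,3] = [3] − [2].
This gives a 8×24 integer matrix of rank 7; reducing to Smith normal form yields diagonal entries (1,1,1,1,1,1,1).

∂_2: C_2 → C_1 sends each 2-simplex [p,q,r] to [q,r] − [p,r] + [p,q]. For instance
  ∂[0,2,7] = [2,7] − [0,7] + [0,2],
  ∂[2,3,4] = [3,4] − [2,4] + [2,3].
This gives a 24×16 integer matrix of rank 15; reducing to Smith normal form yields diagonal entries (1,1,1,1,1,1,1,1,1,1,1,1,1,1,1).

Now H_k = ker ∂_k / im ∂_{k+1}, so:

  H_0: rank C_0 − rank ∂_1 = 8 − 7 = 1, and the invariant factors of ∂_1 are all 1, so H_0 ≅ Z.
  H_1: rank ker ∂_1 − rank ∂_2 = (24 − 7) − 15 = 2, and the invariant factors of ∂_2 are all 1, so H_1 ≅ Z^2.
  H_2: rank ker ∂_2 − rank ∂_3 = (16 − 15) − 0 = 1, and there is no ∂_3, so H_2 ≅ Z.

H_0 = Z,  H_1 = Z^2,  H_2 = Z.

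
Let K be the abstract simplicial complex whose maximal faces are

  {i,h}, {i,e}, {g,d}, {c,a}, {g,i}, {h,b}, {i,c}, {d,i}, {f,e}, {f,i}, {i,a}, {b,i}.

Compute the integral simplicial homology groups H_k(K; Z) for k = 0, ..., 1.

Take the total order a < b < c < d < e < f < g < h < i on the vertex set. Then K (dimension 1) consists of the simplices:

  0-simplices (9): a, b, c, d, e, f, g, h, i
  1-simplices (12): ac, ai, bh, bi, ci, dg, di, ef, ei, fi, gi, hi

Hence C_0 ≅ Z^9, C_1 ≅ Z^12.

The boundary map ∂_1: C_1 → C_0 sends each edge [p,q] (with p < q) to q − p. For instance
  ∂ai = i − a.
The 9×12 boundary matrix has rank 8 and Smith normal form diag(1,1,1,1,1,1,1,1).

Computing H_k = (kernel of ∂_k) / (image of ∂_{k+1}):

  H_0: rank C_0 − rank ∂_1 = 9 − 8 = 1, and the invariant factors of ∂_1 are all 1, so H_0 = Z.
  H_1: rank ker ∂_1 − rank ∂_2 = (12 − 8) − 0 = 4, and there is no ∂_2, so H_1 = Z^4.

H_0 = Z,  H_1 = Z^4.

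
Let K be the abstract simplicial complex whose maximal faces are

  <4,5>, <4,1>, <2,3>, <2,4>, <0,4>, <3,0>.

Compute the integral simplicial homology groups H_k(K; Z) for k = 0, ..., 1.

H_0 ≅ Z,  H_1 ≅ Z.

Order the vertices as 0 < 1 < 2 < 3 < 4 < 5. Listing each simplex with vertices in this order, K has dimension 1 with simplices:

  0-simplices (6): [0], [1], [2], [3], [4], [5]
  1-simplices (6): [0,3], [0,4], [1,4], [2,3], [2,4], [4,5]

so the chain groups are C_0 ≅ Z^6, C_1 ≅ Z^6.

Boundary ∂_1: C_1 → C_0 sends each edge [p,q] (with p < q) to q − p.
As a 6×6 matrix over Z this has rank 5, with invariant factors (1,1,1,1,1).

From H_k ≅ ker(∂_k) / im(∂_{k+1}) we obtain:

  H_0: rank C_0 − rank ∂_1 = 6 − 5 = 1, and the invariant factors of ∂_1 are all 1, so H_0 = Z.
  H_1: rank ker ∂_1 − rank ∂_2 = (6 − 5) − 0 = 1, and there is no ∂_2, so H_1 = Z.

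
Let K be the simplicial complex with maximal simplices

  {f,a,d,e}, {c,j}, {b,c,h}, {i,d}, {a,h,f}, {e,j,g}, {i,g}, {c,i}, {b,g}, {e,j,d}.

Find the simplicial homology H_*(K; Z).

Fix the vertex order a < b < c < d < e < f < g < h < i < j and write every simplex with vertices in increasing order. Then dim K = 3 and the simplices of K are:

  0-simplices (10): a, b, c, d, e, f, g, h, i, j
  1-simplices (20): ad, ae, af, ah, bc, bg, bh, ch, ci, cj, de, df, di, dj, ef, eg, ej, fh, gi, gj
  2-simplices (8): ade, adf, aef, afh, bch, def, dej, egj
  3-simplices (1): adef

giving chain groups C_0 ≅ Z^10, C_1 ≅ Z^20, C_2 ≅ Z^8, C_3 ≅ Z^1.

∂_1: C_1 → C_0 sends each edge [p,q] (with p < q) to q − p.
The resulting 10×20 matrix has rank 9, and its Smith normal form has invariant factors (1,1,1,1,1,1,1,1,1).

The boundary map ∂_2: C_2 → C_1 acts by ∂[p,q,r] = [q,r] − [p,r] + [p,q]. For instance
  ∂egj = gj − ej + eg,
  ∂aef = ef − af + ae.
The 20×8 boundary matrix has rank 7 and Smith normal form diag(1,1,1,1,1,1,1).

∂_3: C_3 → C_2 sends each 3-simplex σ to the alternating sum Σ_i (−1)^i (σ with its i-th vertex removed). For instance
  ∂adef = def − aef + adf − ade.
The 8×1 boundary matrix has rank 1 and Smith normal form diag(1).

From H_k ≅ ker(∂_k) / im(∂_{k+1}) we obtain:

  H_0: rank C_0 − rank ∂_1 = 10 − 9 = 1, and the invariant factors of ∂_1 are all 1, so H_0 ≅ Z.
  H_1: rank ker ∂_1 − rank ∂_2 = (20 − 9) − 7 = 4, and the invariant factors of ∂_2 are all 1, so H_1 ≅ Z^4.
  H_2: rank ker ∂_2 − rank ∂_3 = (8 − 7) − 1 = 0, and the invariant factors of ∂_3 are all 1, so H_2 ≅ 0.
  H_3: rank ker ∂_3 − rank ∂_4 = (1 − 1) − 0 = 0, and there is no ∂_4, so H_3 ≅ 0.

As a check, the Euler characteristic is 10 − 20 + 8 − 1 = -3, which agrees with 1 − 4 + 0 − 0 = -3.

H_0 = Z,  H_1 = Z^4,  H_2 = 0,  H_3 = 0.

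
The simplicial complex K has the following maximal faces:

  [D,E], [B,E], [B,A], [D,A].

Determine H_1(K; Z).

Take the total order A < B < D < E on the vertex set. Then K (dimension 1) consists of the simplices:

  0-simplices (4): A, B, D, E
  1-simplices (4): AB, AD, BE, DE

giving chain groups C_0 ≅ Z^4, C_1 ≅ Z^4.

Boundary ∂_1: C_1 → C_0 sends each edge [p,q] (with p < q) to q − p. For instance
  ∂DE = E − D.
As a 4×4 matrix over Z this has rank 3, with invariant factors (1,1,1).

Reading off H_k = ker ∂_k / im ∂_{k+1}:

  H_1: rank ker ∂_1 − rank ∂_2 = (4 − 3) − 0 = 1, and there is no ∂_2, so H_1 = Z.

H_1 ≅ Z.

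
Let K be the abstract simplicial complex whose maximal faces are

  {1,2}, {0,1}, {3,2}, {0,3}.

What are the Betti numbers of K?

Fix the vertex order 0 < 1 < 2 < 3 and write every simplex with vertices in increasing order. Then dim K = 1 and the simplices of K are:

  0-simplices (4): [0], [1], [2], [3]
  1-simplices (4): [0,1], [0,3], [1,2], [2,3]

Hence C_0 ≅ Z^4, C_1 ≅ Z^4.

The boundary map ∂_1: C_1 → C_0 maps an edge to its endpoints' difference, ∂[p,q] = q − p.
The 4×4 boundary matrix has rank 3 and Smith normal form diag(1,1,1).

Reading off H_k = ker ∂_k / im ∂_{k+1}:

  H_0: rank C_0 − rank ∂_1 = 4 − 3 = 1, and the invariant factors of ∂_1 are all 1, so H_0 = Z.
  H_1: rank ker ∂_1 − rank ∂_2 = (4 − 3) − 0 = 1, and there is no ∂_2, so H_1 = Z.

As a check, the Euler characteristic is 4 − 4 = 0, which agrees with 1 − 1 = 0.
(K is a triangulation of the circle S^1.)

Hence the Betti numbers are b_0 = 1, b_1 = 1.

b_0 = 1, b_1 = 1.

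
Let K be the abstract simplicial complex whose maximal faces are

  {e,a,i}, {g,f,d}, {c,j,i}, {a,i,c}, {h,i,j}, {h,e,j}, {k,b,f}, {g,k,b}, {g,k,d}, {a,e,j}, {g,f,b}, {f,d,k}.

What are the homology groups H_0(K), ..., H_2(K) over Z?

We work with the vertex ordering a < b < c < d < e < f < g < h < i < j < k. The simplices of K, each written with vertices in increasing order, are:

  0-simplices (11): a, b, c, d, e, f, g, h, i, j, k
  1-simplices (21): ac, ae, ai, aj, bf, bg, bk, ci, cj, df, dg, dk, eh, ei, ej, fg, fk, gk, hi, hj, ij
  2-simplices (12): aci, aei, aej, bfg, bfk, bgk, cij, dfg, dfk, dgk, ehj, hij

giving chain groups C_0 ≅ Z^11, C_1 ≅ Z^21, C_2 ≅ Z^12.

∂_1: C_1 → C_0 maps an edge to its endpoints' difference, ∂[p,q] = q − p.
The 11×21 boundary matrix has rank 9 and Smith normal form diag(1,1,1,1,1,1,1,1,1).

∂_2: C_2 → C_1 sends each 2-simplex [p,q,r] to [q,r] − [p,r] + [p,q]. For instance
  ∂bfg = fg − bg + bf,
  ∂aej = ej − aj + ae.
The 21×12 boundary matrix has rank 11 and Smith normal form diag(1,1,1,1,1,1,1,1,1,1,1).

Now H_k = ker ∂_k / im ∂_{k+1}, so:

  H_0: rank C_0 − rank ∂_1 = 11 − 9 = 2, and the invariant factors of ∂_1 are all 1, so H_0 ≅ Z^2.
  H_1: rank ker ∂_1 − rank ∂_2 = (21 − 9) − 11 = 1, and the invariant factors of ∂_2 are all 1, so H_1 ≅ Z.
  H_2: rank ker ∂_2 − rank ∂_3 = (12 − 11) − 0 = 1, and there is no ∂_3, so H_2 ≅ Z.

As a check, the Euler characteristic is 11 − 21 + 12 = 2, which agrees with 2 − 1 + 1 = 2.

H_0 ≅ Z^2,  H_1 ≅ Z,  H_2 ≅ Z.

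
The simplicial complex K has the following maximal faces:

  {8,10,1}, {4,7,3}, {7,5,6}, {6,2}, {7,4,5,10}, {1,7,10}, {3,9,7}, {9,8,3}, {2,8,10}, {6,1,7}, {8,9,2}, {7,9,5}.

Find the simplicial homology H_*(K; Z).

Fix the vertex order 1 < 2 < 3 < 4 < 5 < 6 < 7 < 8 < 9 < 10 and write every simplex with vertices in increasing order. Then dim K = 3 and the simplices of K are:

  0-simplices (10): [1], [2], [3], [4], [5], [6], [7], [8], [9], [10]
  1-simplices (24): (24 of them)
  2-simplices (14): [1,6,7], [1,7,10], [1,8,10], [2,8,9], [2,8,10], [3,4,7], [3,7,9], [3,8,9], [4,5,7], [4,5,10], [4,7,10], [5,6,7], [5,7,9], [5,7,10]
  3-simplices (1): [4,5,7,10]

so the chain groups are C_0 ≅ Z^10, C_1 ≅ Z^24, C_2 ≅ Z^14, C_3 ≅ Z^1.

Boundary ∂_1: C_1 → C_0 sends each edge [p,q] (with p < q) to q − p.
The 10×24 boundary matrix has rank 9 and Smith normal form diag(1,1,1,1,1,1,1,1,1).

∂_2: C_2 → C_1 sends each 2-simplex [p,q,r] to [q,r] − [p,r] + [p,q]. For instance
  ∂[2,8,9] = [8,9] − [2,9] + [2,8],
  ∂[1,8,10] = [8,10] − [1,10] + [1,8].
The 24×14 boundary matrix has rank 13 and Smith normal form diag(1,1,1,1,1,1,1,1,1,1,1,1,1).

∂_3: C_3 → C_2 sends each 3-simplex σ to the alternating sum Σ_i (−1)^i (σ with its i-th vertex removed). For instance
  ∂[4,5,7,10] = [5,7,10] − [4,7,10] + [4,5,10] − [4,5,7].
The 14×1 boundary matrix has rank 1 and Smith normal form diag(1).

Computing H_k = (kernel of ∂_k) / (image of ∂_{k+1}):

  H_0: rank C_0 − rank ∂_1 = 10 − 9 = 1, and the invariant factors of ∂_1 are all 1, so H_0 = Z.
  H_1: rank ker ∂_1 − rank ∂_2 = (24 − 9) − 13 = 2, and the invariant factors of ∂_2 are all 1, so H_1 = Z^2.
  H_2: rank ker ∂_2 − rank ∂_3 = (14 − 13) − 1 = 0, and the invariant factors of ∂_3 are all 1, so H_2 = 0.
  H_3: rank ker ∂_3 − rank ∂_4 = (1 − 1) − 0 = 0, and there is no ∂_4, so H_3 = 0.

H_0 = Z,  H_1 = Z^2,  H_2 = 0,  H_3 = 0.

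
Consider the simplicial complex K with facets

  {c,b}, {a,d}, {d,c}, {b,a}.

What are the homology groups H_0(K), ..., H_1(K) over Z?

H_0 ≅ Z,  H_1 ≅ Z.

Order the vertices as a < b < c < d. Listing each simplex with vertices in this order, K has dimension 1 with simplices:

  0-simplices (4): a, b, c, d
  1-simplices (4): ab, ad, bc, cd

Hence C_0 ≅ Z^4, C_1 ≅ Z^4.

Boundary ∂_1: C_1 → C_0 sends each edge [p,q] (with p < q) to q − p.
This gives a 4×4 integer matrix of rank 3; reducing to Smith normal form yields diagonal entries (1,1,1).

Reading off H_k = ker ∂_k / im ∂_{k+1}:

  H_0: rank C_0 − rank ∂_1 = 4 − 3 = 1, and the invariant factors of ∂_1 are all 1, so H_0 = Z.
  H_1: rank ker ∂_1 − rank ∂_2 = (4 − 3) − 0 = 1, and there is no ∂_2, so H_1 = Z.

As a check, the Euler characteristic is 4 − 4 = 0, which agrees with 1 − 1 = 0.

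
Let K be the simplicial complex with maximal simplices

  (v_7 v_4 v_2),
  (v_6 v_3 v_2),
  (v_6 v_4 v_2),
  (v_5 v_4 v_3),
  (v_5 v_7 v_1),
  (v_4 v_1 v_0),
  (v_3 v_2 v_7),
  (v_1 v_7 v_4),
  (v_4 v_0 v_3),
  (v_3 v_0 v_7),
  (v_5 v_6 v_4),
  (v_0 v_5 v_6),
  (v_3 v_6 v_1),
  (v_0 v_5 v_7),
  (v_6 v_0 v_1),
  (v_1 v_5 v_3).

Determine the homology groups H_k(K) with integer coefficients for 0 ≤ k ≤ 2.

Order the vertices as v_0 < v_1 < v_2 < v_3 < v_4 < v_5 < v_6 < v_7. Listing each simplex with vertices in this order, K has dimension 2 with simplices:

  0-simplices (8): [v_0], [v_1], [v_2], [v_3], [v_4], [v_5], [v_6], [v_7]
  1-simplices (24): (24 of them)
  2-simplices (16): (16 of them)

Hence C_0 ≅ Z^8, C_1 ≅ Z^24, C_2 ≅ Z^16.

The boundary map ∂_1: C_1 → C_0 sends each edge [p,q] (with p < q) to q − p.
The resulting 8×24 matrix has rank 7, and its Smith normal form has invariant factors (1,1,1,1,1,1,1).

Boundary ∂_2: C_2 → C_1 acts by ∂[p,q,r] = [q,r] − [p,r] + [p,q]. For instance
  ∂[v_0,v_3,v_4] = [v_3,v_4] − [v_0,v_4] + [v_0,v_3],
  ∂[v_0,v_5,v_7] = [v_5,v_7] − [v_0,v_7] + [v_0,v_5].
The 24×16 boundary matrix has rank 15 and Smith normal form diag(1,1,1,1,1,1,1,1,1,1,1,1,1,1,1).

Now H_k = ker ∂_k / im ∂_{k+1}, so:

  H_0: rank C_0 − rank ∂_1 = 8 − 7 = 1, and the invariant factors of ∂_1 are all 1, so H_0 = Z.
  H_1: rank ker ∂_1 − rank ∂_2 = (24 − 7) − 15 = 2, and the invariant factors of ∂_2 are all 1, so H_1 = Z^2.
  H_2: rank ker ∂_2 − rank ∂_3 = (16 − 15) − 0 = 1, and there is no ∂_3, so H_2 = Z.

(K is a triangulation of the torus T^2.)

H_0 ≅ Z,  H_1 ≅ Z^2,  H_2 ≅ Z.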